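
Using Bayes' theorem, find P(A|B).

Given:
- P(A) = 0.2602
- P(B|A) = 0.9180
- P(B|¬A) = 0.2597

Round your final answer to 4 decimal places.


Bayes' theorem: P(A|B) = P(B|A) × P(A) / P(B)

Step 1: Calculate P(B) using law of total probability
P(B) = P(B|A)P(A) + P(B|¬A)P(¬A)
     = 0.9180 × 0.2602 + 0.2597 × 0.7398
     = 0.23886360 + 0.19212606
     = 0.43098966

Step 2: Apply Bayes' theorem
P(A|B) = P(B|A) × P(A) / P(B)
       = 0.23886360 / 0.43098966
       = 0.5542


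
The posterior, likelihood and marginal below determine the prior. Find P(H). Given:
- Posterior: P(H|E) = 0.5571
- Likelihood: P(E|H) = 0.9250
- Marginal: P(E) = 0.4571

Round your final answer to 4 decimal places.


From Bayes' theorem: P(H|E) = P(E|H) × P(H) / P(E)

Rearranging for P(H):
P(H) = P(H|E) × P(E) / P(E|H)
     = 0.5571 × 0.4571 / 0.9250
     = 0.25465041 / 0.9250
     = 0.2753


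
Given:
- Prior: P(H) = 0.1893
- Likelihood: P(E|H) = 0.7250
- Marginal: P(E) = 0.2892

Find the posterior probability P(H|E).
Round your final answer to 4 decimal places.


Using Bayes' theorem:

P(H|E) = P(E|H) × P(H) / P(E)
       = 0.7250 × 0.1893 / 0.2892
       = 0.13724250 / 0.2892
       = 0.4746

The evidence strengthens our belief in H.
Prior: 0.1893 → Posterior: 0.4746


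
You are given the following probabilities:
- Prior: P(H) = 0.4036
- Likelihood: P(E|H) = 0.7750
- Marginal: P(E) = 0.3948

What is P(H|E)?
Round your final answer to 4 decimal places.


Using Bayes' theorem:

P(H|E) = P(E|H) × P(H) / P(E)
       = 0.7750 × 0.4036 / 0.3948
       = 0.31279000 / 0.3948
       = 0.7923

The evidence strengthens our belief in H.
Prior: 0.4036 → Posterior: 0.7923


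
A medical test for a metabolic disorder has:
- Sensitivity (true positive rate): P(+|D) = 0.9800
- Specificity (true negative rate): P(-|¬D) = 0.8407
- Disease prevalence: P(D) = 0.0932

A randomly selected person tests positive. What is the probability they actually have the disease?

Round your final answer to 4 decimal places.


Let D = has disease, + = positive test

Given:
- P(D) = 0.0932 (prevalence)
- P(+|D) = 0.9800 (sensitivity)
- P(-|¬D) = 0.8407 (specificity)
- P(+|¬D) = 0.1593 (false positive rate = 1 - specificity)

Step 1: Find P(+)
P(+) = P(+|D)P(D) + P(+|¬D)P(¬D)
     = 0.9800 × 0.0932 + 0.1593 × 0.9068
     = 0.09133600 + 0.14445324
     = 0.23578924

Step 2: Apply Bayes' theorem for P(D|+)
P(D|+) = P(+|D)P(D) / P(+)
       = 0.09133600 / 0.23578924
       = 0.3874


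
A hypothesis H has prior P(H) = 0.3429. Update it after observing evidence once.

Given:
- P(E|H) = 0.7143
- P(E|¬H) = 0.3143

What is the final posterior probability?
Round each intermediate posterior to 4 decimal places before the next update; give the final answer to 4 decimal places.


Sequential Bayesian updating:

Initial prior: P(H) = 0.3429

Update 1:
  P(E) = 0.7143 × 0.3429 + 0.3143 × 0.6571 = 0.24493347 + 0.20652653 = 0.45146000
  P(H|E) = 0.24493347 / 0.45146000 = 0.5425

Final posterior: 0.5425


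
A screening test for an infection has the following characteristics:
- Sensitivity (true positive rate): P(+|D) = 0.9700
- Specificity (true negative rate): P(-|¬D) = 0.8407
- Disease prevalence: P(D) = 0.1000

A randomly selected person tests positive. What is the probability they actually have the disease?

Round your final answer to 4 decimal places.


Let D = has disease, + = positive test

Given:
- P(D) = 0.1000 (prevalence)
- P(+|D) = 0.9700 (sensitivity)
- P(-|¬D) = 0.8407 (specificity)
- P(+|¬D) = 0.1593 (false positive rate = 1 - specificity)

Step 1: Find P(+)
P(+) = P(+|D)P(D) + P(+|¬D)P(¬D)
     = 0.9700 × 0.1000 + 0.1593 × 0.9000
     = 0.09700000 + 0.14337000
     = 0.24037000

Step 2: Apply Bayes' theorem for P(D|+)
P(D|+) = P(+|D)P(D) / P(+)
       = 0.09700000 / 0.24037000
       = 0.4035


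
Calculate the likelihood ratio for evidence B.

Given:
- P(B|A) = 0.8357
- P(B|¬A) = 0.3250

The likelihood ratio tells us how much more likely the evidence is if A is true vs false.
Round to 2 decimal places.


Likelihood Ratio (LR) = P(B|A) / P(B|¬A)

LR = 0.8357 / 0.3250
   = 2.57

The evidence is 2.57 times more likely if A is true than if A is false.
Because LR exceeds 1, B is evidence for A.


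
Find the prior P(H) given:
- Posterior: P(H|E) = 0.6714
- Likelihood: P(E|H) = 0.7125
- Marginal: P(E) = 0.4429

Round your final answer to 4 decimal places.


From Bayes' theorem: P(H|E) = P(E|H) × P(H) / P(E)

Rearranging for P(H):
P(H) = P(H|E) × P(E) / P(E|H)
     = 0.6714 × 0.4429 / 0.7125
     = 0.29736306 / 0.7125
     = 0.4174


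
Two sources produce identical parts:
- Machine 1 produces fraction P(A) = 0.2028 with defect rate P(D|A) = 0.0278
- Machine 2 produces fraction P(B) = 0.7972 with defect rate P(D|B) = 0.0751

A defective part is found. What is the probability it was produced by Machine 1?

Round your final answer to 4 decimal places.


Let A = from Machine 1, D = defective

Given:
- P(A) = 0.2028, P(B) = 0.7972
- P(D|A) = 0.0278, P(D|B) = 0.0751

Step 1: Find P(D)
P(D) = P(D|A)P(A) + P(D|B)P(B)
     = 0.0278 × 0.2028 + 0.0751 × 0.7972
     = 0.00563784 + 0.05986972
     = 0.06550756

Step 2: Apply Bayes' theorem
P(A|D) = P(D|A)P(A) / P(D)
       = 0.00563784 / 0.06550756
       = 0.0861


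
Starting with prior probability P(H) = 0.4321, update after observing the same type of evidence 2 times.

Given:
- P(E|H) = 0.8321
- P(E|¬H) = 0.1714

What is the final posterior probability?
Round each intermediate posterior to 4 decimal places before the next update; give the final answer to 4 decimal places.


Sequential Bayesian updating:

Initial prior: P(H) = 0.4321

Update 1:
  P(E) = 0.8321 × 0.4321 + 0.1714 × 0.5679 = 0.35955041 + 0.09733806 = 0.45688847
  P(H|E) = 0.35955041 / 0.45688847 = 0.7870

Update 2:
  P(E) = 0.8321 × 0.7870 + 0.1714 × 0.2130 = 0.65486270 + 0.03650820 = 0.69137090
  P(H|E) = 0.65486270 / 0.69137090 = 0.9472

Final posterior: 0.9472


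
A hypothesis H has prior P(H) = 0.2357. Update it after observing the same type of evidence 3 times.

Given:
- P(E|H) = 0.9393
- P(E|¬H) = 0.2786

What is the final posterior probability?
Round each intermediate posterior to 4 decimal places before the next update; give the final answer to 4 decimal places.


Sequential Bayesian updating:

Initial prior: P(H) = 0.2357

Update 1:
  P(E) = 0.9393 × 0.2357 + 0.2786 × 0.7643 = 0.22139301 + 0.21293398 = 0.43432699
  P(H|E) = 0.22139301 / 0.43432699 = 0.5097

Update 2:
  P(E) = 0.9393 × 0.5097 + 0.2786 × 0.4903 = 0.47876121 + 0.13659758 = 0.61535879
  P(H|E) = 0.47876121 / 0.61535879 = 0.7780

Update 3:
  P(E) = 0.9393 × 0.7780 + 0.2786 × 0.2220 = 0.73077540 + 0.06184920 = 0.79262460
  P(H|E) = 0.73077540 / 0.79262460 = 0.9220

Final posterior: 0.9220


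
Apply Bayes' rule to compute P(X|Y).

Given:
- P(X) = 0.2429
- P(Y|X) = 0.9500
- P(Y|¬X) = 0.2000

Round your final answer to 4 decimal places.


Bayes' theorem: P(X|Y) = P(Y|X) × P(X) / P(Y)

Step 1: Calculate P(Y) using law of total probability
P(Y) = P(Y|X)P(X) + P(Y|¬X)P(¬X)
     = 0.9500 × 0.2429 + 0.2000 × 0.7571
     = 0.23075500 + 0.15142000
     = 0.38217500

Step 2: Apply Bayes' theorem
P(X|Y) = P(Y|X) × P(X) / P(Y)
       = 0.23075500 / 0.38217500
       = 0.6038


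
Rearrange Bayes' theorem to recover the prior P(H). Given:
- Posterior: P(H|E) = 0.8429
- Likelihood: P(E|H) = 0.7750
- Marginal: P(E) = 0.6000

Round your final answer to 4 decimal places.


From Bayes' theorem: P(H|E) = P(E|H) × P(H) / P(E)

Rearranging for P(H):
P(H) = P(H|E) × P(E) / P(E|H)
     = 0.8429 × 0.6000 / 0.7750
     = 0.50574000 / 0.7750
     = 0.6526


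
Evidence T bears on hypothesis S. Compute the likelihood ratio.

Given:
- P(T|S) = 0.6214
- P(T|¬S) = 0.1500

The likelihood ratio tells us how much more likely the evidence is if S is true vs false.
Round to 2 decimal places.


Likelihood Ratio (LR) = P(T|S) / P(T|¬S)

LR = 0.6214 / 0.1500
   = 4.14

The evidence is 4.14 times more likely if S is true than if S is false.
LR > 1, so observing T raises the odds in favor of S.


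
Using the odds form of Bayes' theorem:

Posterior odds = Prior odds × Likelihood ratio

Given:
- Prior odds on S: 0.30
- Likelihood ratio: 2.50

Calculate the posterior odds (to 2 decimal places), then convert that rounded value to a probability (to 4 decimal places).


Step 1: Calculate posterior odds
Posterior odds = Prior odds × LR
               = 0.30 × 2.50
               = 0.75

Step 2: Convert to probability
P(S|E) = Posterior odds / (1 + Posterior odds)
       = 0.75 / (1 + 0.75)
       = 0.75 / 1.75
       = 0.4286

The evidence increased P(S) from 0.2308 to 0.4286.


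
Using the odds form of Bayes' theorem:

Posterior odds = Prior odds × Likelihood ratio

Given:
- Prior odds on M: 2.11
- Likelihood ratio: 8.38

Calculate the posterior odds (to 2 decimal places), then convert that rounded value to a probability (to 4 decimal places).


Step 1: Calculate posterior odds
Posterior odds = Prior odds × LR
               = 2.11 × 8.38
               = 17.68

Step 2: Convert to probability
P(M|E) = Posterior odds / (1 + Posterior odds)
       = 17.68 / (1 + 17.68)
       = 17.68 / 18.68
       = 0.9465

The evidence increased P(M) from 0.6785 to 0.9465.


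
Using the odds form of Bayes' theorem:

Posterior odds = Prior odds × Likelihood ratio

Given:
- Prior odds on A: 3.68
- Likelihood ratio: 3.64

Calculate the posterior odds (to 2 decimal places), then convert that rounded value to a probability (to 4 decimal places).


Step 1: Calculate posterior odds
Posterior odds = Prior odds × LR
               = 3.68 × 3.64
               = 13.40

Step 2: Convert to probability
P(A|E) = Posterior odds / (1 + Posterior odds)
       = 13.40 / (1 + 13.40)
       = 13.40 / 14.40
       = 0.9306

The evidence increased P(A) from 0.7863 to 0.9306.


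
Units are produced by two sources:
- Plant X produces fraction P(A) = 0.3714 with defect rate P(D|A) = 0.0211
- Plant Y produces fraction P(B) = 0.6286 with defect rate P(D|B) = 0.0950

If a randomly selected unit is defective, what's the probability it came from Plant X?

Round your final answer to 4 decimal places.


Let A = from Plant X, D = defective

Given:
- P(A) = 0.3714, P(B) = 0.6286
- P(D|A) = 0.0211, P(D|B) = 0.0950

Step 1: Find P(D)
P(D) = P(D|A)P(A) + P(D|B)P(B)
     = 0.0211 × 0.3714 + 0.0950 × 0.6286
     = 0.00783654 + 0.05971700
     = 0.06755354

Step 2: Apply Bayes' theorem
P(A|D) = P(D|A)P(A) / P(D)
       = 0.00783654 / 0.06755354
       = 0.1160


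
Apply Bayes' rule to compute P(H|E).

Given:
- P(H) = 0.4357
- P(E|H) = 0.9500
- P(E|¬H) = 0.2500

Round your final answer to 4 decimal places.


Bayes' theorem: P(H|E) = P(E|H) × P(H) / P(E)

Step 1: Calculate P(E) using law of total probability
P(E) = P(E|H)P(H) + P(E|¬H)P(¬H)
     = 0.9500 × 0.4357 + 0.2500 × 0.5643
     = 0.41391500 + 0.14107500
     = 0.55499000

Step 2: Apply Bayes' theorem
P(H|E) = P(E|H) × P(H) / P(E)
       = 0.41391500 / 0.55499000
       = 0.7458


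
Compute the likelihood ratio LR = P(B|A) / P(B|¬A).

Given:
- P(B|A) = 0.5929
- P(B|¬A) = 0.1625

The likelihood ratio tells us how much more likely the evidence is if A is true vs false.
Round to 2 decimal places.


Likelihood Ratio (LR) = P(B|A) / P(B|¬A)

LR = 0.5929 / 0.1625
   = 3.65

The evidence is 3.65 times more likely if A is true than if A is false.
Since LR > 1, the evidence supports A over ¬A.


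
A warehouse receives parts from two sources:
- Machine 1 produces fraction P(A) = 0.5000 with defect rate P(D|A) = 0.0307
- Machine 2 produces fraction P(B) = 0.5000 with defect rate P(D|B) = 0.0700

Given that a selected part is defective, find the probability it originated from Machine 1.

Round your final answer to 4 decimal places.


Let A = from Machine 1, D = defective

Given:
- P(A) = 0.5000, P(B) = 0.5000
- P(D|A) = 0.0307, P(D|B) = 0.0700

Step 1: Find P(D)
P(D) = P(D|A)P(A) + P(D|B)P(B)
     = 0.0307 × 0.5000 + 0.0700 × 0.5000
     = 0.01535000 + 0.03500000
     = 0.05035000

Step 2: Apply Bayes' theorem
P(A|D) = P(D|A)P(A) / P(D)
       = 0.01535000 / 0.05035000
       = 0.3049


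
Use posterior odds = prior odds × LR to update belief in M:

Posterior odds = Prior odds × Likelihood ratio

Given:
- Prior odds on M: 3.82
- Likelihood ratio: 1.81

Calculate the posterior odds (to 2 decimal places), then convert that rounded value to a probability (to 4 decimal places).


Step 1: Calculate posterior odds
Posterior odds = Prior odds × LR
               = 3.82 × 1.81
               = 6.91

Step 2: Convert to probability
P(M|E) = Posterior odds / (1 + Posterior odds)
       = 6.91 / (1 + 6.91)
       = 6.91 / 7.91
       = 0.8736

The evidence increased P(M) from 0.7925 to 0.8736.


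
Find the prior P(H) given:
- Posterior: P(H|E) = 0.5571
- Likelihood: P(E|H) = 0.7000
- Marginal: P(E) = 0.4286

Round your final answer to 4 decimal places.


From Bayes' theorem: P(H|E) = P(E|H) × P(H) / P(E)

Rearranging for P(H):
P(H) = P(H|E) × P(E) / P(E|H)
     = 0.5571 × 0.4286 / 0.7000
     = 0.23877306 / 0.7000
     = 0.3411


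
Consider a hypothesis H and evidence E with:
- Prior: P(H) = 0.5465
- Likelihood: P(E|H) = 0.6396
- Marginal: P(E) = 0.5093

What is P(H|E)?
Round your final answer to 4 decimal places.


Using Bayes' theorem:

P(H|E) = P(E|H) × P(H) / P(E)
       = 0.6396 × 0.5465 / 0.5093
       = 0.34954140 / 0.5093
       = 0.6863

The evidence strengthens our belief in H.
Prior: 0.5465 → Posterior: 0.6863


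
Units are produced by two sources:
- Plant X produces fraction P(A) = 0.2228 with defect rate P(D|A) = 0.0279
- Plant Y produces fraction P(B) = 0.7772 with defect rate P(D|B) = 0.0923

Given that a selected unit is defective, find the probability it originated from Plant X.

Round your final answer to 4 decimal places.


Let A = from Plant X, D = defective

Given:
- P(A) = 0.2228, P(B) = 0.7772
- P(D|A) = 0.0279, P(D|B) = 0.0923

Step 1: Find P(D)
P(D) = P(D|A)P(A) + P(D|B)P(B)
     = 0.0279 × 0.2228 + 0.0923 × 0.7772
     = 0.00621612 + 0.07173556
     = 0.07795168

Step 2: Apply Bayes' theorem
P(A|D) = P(D|A)P(A) / P(D)
       = 0.00621612 / 0.07795168
       = 0.0797


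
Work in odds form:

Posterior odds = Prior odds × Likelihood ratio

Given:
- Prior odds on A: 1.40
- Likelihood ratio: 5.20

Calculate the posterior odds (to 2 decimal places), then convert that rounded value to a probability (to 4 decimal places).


Step 1: Calculate posterior odds
Posterior odds = Prior odds × LR
               = 1.40 × 5.20
               = 7.28

Step 2: Convert to probability
P(A|E) = Posterior odds / (1 + Posterior odds)
       = 7.28 / (1 + 7.28)
       = 7.28 / 8.28
       = 0.8792

The evidence increased P(A) from 0.5833 to 0.8792.


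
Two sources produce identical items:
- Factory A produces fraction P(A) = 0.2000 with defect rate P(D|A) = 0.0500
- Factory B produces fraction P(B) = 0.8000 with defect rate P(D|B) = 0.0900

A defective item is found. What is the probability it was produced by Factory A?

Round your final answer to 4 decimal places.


Let A = from Factory A, D = defective

Given:
- P(A) = 0.2000, P(B) = 0.8000
- P(D|A) = 0.0500, P(D|B) = 0.0900

Step 1: Find P(D)
P(D) = P(D|A)P(A) + P(D|B)P(B)
     = 0.0500 × 0.2000 + 0.0900 × 0.8000
     = 0.01000000 + 0.07200000
     = 0.08200000

Step 2: Apply Bayes' theorem
P(A|D) = P(D|A)P(A) / P(D)
       = 0.01000000 / 0.08200000
       = 0.1220


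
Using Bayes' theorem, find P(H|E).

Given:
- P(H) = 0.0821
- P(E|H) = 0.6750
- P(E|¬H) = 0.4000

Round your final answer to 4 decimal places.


Bayes' theorem: P(H|E) = P(E|H) × P(H) / P(E)

Step 1: Calculate P(E) using law of total probability
P(E) = P(E|H)P(H) + P(E|¬H)P(¬H)
     = 0.6750 × 0.0821 + 0.4000 × 0.9179
     = 0.05541750 + 0.36716000
     = 0.42257750

Step 2: Apply Bayes' theorem
P(H|E) = P(E|H) × P(H) / P(E)
       = 0.05541750 / 0.42257750
       = 0.1311


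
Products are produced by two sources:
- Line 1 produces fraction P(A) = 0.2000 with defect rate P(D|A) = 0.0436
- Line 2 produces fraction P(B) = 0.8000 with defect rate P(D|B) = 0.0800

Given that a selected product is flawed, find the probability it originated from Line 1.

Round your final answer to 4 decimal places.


Let A = from Line 1, D = flawed

Given:
- P(A) = 0.2000, P(B) = 0.8000
- P(D|A) = 0.0436, P(D|B) = 0.0800

Step 1: Find P(D)
P(D) = P(D|A)P(A) + P(D|B)P(B)
     = 0.0436 × 0.2000 + 0.0800 × 0.8000
     = 0.00872000 + 0.06400000
     = 0.07272000

Step 2: Apply Bayes' theorem
P(A|D) = P(D|A)P(A) / P(D)
       = 0.00872000 / 0.07272000
       = 0.1199


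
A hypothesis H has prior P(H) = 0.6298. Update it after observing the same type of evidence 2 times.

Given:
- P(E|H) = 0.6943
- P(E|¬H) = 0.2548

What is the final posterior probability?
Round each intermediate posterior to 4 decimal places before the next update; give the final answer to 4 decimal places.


Sequential Bayesian updating:

Initial prior: P(H) = 0.6298

Update 1:
  P(E) = 0.6943 × 0.6298 + 0.2548 × 0.3702 = 0.43727014 + 0.09432696 = 0.53159710
  P(H|E) = 0.43727014 / 0.53159710 = 0.8226

Update 2:
  P(E) = 0.6943 × 0.8226 + 0.2548 × 0.1774 = 0.57113118 + 0.04520152 = 0.61633270
  P(H|E) = 0.57113118 / 0.61633270 = 0.9267

Final posterior: 0.9267


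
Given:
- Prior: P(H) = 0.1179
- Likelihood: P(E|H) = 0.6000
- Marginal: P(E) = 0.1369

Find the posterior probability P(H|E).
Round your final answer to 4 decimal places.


Using Bayes' theorem:

P(H|E) = P(E|H) × P(H) / P(E)
       = 0.6000 × 0.1179 / 0.1369
       = 0.07074000 / 0.1369
       = 0.5167

The evidence strengthens our belief in H.
Prior: 0.1179 → Posterior: 0.5167


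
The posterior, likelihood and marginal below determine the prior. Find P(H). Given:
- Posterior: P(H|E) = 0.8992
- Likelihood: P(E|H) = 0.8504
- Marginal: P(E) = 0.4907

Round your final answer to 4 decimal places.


From Bayes' theorem: P(H|E) = P(E|H) × P(H) / P(E)

Rearranging for P(H):
P(H) = P(H|E) × P(E) / P(E|H)
     = 0.8992 × 0.4907 / 0.8504
     = 0.44123744 / 0.8504
     = 0.5189


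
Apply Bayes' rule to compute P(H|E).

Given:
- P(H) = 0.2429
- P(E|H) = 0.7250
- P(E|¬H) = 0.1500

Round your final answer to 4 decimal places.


Bayes' theorem: P(H|E) = P(E|H) × P(H) / P(E)

Step 1: Calculate P(E) using law of total probability
P(E) = P(E|H)P(H) + P(E|¬H)P(¬H)
     = 0.7250 × 0.2429 + 0.1500 × 0.7571
     = 0.17610250 + 0.11356500
     = 0.28966750

Step 2: Apply Bayes' theorem
P(H|E) = P(E|H) × P(H) / P(E)
       = 0.17610250 / 0.28966750
       = 0.6079


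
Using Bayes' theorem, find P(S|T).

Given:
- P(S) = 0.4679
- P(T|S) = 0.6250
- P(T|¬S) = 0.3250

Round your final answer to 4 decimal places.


Bayes' theorem: P(S|T) = P(T|S) × P(S) / P(T)

Step 1: Calculate P(T) using law of total probability
P(T) = P(T|S)P(S) + P(T|¬S)P(¬S)
     = 0.6250 × 0.4679 + 0.3250 × 0.5321
     = 0.29243750 + 0.17293250
     = 0.46537000

Step 2: Apply Bayes' theorem
P(S|T) = P(T|S) × P(S) / P(T)
       = 0.29243750 / 0.46537000
       = 0.6284


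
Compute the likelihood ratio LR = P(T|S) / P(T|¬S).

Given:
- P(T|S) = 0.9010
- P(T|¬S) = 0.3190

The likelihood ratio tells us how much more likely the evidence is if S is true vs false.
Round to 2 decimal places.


Likelihood Ratio (LR) = P(T|S) / P(T|¬S)

LR = 0.9010 / 0.3190
   = 2.82

The evidence is 2.82 times more likely if S is true than if S is false.
Because LR exceeds 1, T is evidence for S.


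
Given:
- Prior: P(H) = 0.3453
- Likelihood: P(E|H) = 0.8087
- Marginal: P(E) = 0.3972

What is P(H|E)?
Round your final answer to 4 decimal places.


Using Bayes' theorem:

P(H|E) = P(E|H) × P(H) / P(E)
       = 0.8087 × 0.3453 / 0.3972
       = 0.27924411 / 0.3972
       = 0.7030

The evidence strengthens our belief in H.
Prior: 0.3453 → Posterior: 0.7030


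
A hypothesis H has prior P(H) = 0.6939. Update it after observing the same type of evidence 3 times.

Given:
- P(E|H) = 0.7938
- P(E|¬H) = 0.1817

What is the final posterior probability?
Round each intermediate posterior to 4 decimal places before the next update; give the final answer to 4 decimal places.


Sequential Bayesian updating:

Initial prior: P(H) = 0.6939

Update 1:
  P(E) = 0.7938 × 0.6939 + 0.1817 × 0.3061 = 0.55081782 + 0.05561837 = 0.60643619
  P(H|E) = 0.55081782 / 0.60643619 = 0.9083

Update 2:
  P(E) = 0.7938 × 0.9083 + 0.1817 × 0.0917 = 0.72100854 + 0.01666189 = 0.73767043
  P(H|E) = 0.72100854 / 0.73767043 = 0.9774

Update 3:
  P(E) = 0.7938 × 0.9774 + 0.1817 × 0.0226 = 0.77586012 + 0.00410642 = 0.77996654
  P(H|E) = 0.77586012 / 0.77996654 = 0.9947

Final posterior: 0.9947


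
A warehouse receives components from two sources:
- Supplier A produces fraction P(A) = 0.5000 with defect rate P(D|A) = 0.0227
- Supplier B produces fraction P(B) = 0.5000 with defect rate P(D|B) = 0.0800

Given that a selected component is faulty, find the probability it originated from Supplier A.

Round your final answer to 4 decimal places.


Let A = from Supplier A, D = faulty

Given:
- P(A) = 0.5000, P(B) = 0.5000
- P(D|A) = 0.0227, P(D|B) = 0.0800

Step 1: Find P(D)
P(D) = P(D|A)P(A) + P(D|B)P(B)
     = 0.0227 × 0.5000 + 0.0800 × 0.5000
     = 0.01135000 + 0.04000000
     = 0.05135000

Step 2: Apply Bayes' theorem
P(A|D) = P(D|A)P(A) / P(D)
       = 0.01135000 / 0.05135000
       = 0.2210


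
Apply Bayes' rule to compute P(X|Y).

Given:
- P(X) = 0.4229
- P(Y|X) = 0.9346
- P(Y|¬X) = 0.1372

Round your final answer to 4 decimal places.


Bayes' theorem: P(X|Y) = P(Y|X) × P(X) / P(Y)

Step 1: Calculate P(Y) using law of total probability
P(Y) = P(Y|X)P(X) + P(Y|¬X)P(¬X)
     = 0.9346 × 0.4229 + 0.1372 × 0.5771
     = 0.39524234 + 0.07917812
     = 0.47442046

Step 2: Apply Bayes' theorem
P(X|Y) = P(Y|X) × P(X) / P(Y)
       = 0.39524234 / 0.47442046
       = 0.8331


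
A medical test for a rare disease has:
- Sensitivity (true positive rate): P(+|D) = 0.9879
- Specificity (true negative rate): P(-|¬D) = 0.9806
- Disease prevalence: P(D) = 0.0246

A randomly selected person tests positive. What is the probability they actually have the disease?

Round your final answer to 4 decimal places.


Let D = has disease, + = positive test

Given:
- P(D) = 0.0246 (prevalence)
- P(+|D) = 0.9879 (sensitivity)
- P(-|¬D) = 0.9806 (specificity)
- P(+|¬D) = 0.0194 (false positive rate = 1 - specificity)

Step 1: Find P(+)
P(+) = P(+|D)P(D) + P(+|¬D)P(¬D)
     = 0.9879 × 0.0246 + 0.0194 × 0.9754
     = 0.02430234 + 0.01892276
     = 0.04322510

Step 2: Apply Bayes' theorem for P(D|+)
P(D|+) = P(+|D)P(D) / P(+)
       = 0.02430234 / 0.04322510
       = 0.5622


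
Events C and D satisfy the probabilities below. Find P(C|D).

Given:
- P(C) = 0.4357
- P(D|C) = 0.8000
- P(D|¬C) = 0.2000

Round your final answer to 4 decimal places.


Bayes' theorem: P(C|D) = P(D|C) × P(C) / P(D)

Step 1: Calculate P(D) using law of total probability
P(D) = P(D|C)P(C) + P(D|¬C)P(¬C)
     = 0.8000 × 0.4357 + 0.2000 × 0.5643
     = 0.34856000 + 0.11286000
     = 0.46142000

Step 2: Apply Bayes' theorem
P(C|D) = P(D|C) × P(C) / P(D)
       = 0.34856000 / 0.46142000
       = 0.7554


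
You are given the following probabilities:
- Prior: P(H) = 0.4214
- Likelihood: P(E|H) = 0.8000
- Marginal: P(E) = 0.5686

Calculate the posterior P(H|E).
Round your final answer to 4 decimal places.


Using Bayes' theorem:

P(H|E) = P(E|H) × P(H) / P(E)
       = 0.8000 × 0.4214 / 0.5686
       = 0.33712000 / 0.5686
       = 0.5929

The evidence strengthens our belief in H.
Prior: 0.4214 → Posterior: 0.5929


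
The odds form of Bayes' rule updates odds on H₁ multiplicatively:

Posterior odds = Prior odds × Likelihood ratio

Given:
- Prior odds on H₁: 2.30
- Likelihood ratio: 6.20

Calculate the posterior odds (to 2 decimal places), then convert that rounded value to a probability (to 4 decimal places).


Step 1: Calculate posterior odds
Posterior odds = Prior odds × LR
               = 2.30 × 6.20
               = 14.26

Step 2: Convert to probability
P(H₁|E) = Posterior odds / (1 + Posterior odds)
       = 14.26 / (1 + 14.26)
       = 14.26 / 15.26
       = 0.9345

The evidence increased P(H₁) from 0.6970 to 0.9345.


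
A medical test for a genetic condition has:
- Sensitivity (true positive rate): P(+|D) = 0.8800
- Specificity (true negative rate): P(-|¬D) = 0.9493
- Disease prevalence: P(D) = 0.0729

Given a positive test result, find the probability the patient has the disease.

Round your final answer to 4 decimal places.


Let D = has disease, + = positive test

Given:
- P(D) = 0.0729 (prevalence)
- P(+|D) = 0.8800 (sensitivity)
- P(-|¬D) = 0.9493 (specificity)
- P(+|¬D) = 0.0507 (false positive rate = 1 - specificity)

Step 1: Find P(+)
P(+) = P(+|D)P(D) + P(+|¬D)P(¬D)
     = 0.8800 × 0.0729 + 0.0507 × 0.9271
     = 0.06415200 + 0.04700397
     = 0.11115597

Step 2: Apply Bayes' theorem for P(D|+)
P(D|+) = P(+|D)P(D) / P(+)
       = 0.06415200 / 0.11115597
       = 0.5771


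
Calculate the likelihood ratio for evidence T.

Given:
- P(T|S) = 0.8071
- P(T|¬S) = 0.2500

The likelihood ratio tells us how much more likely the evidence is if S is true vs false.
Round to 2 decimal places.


Likelihood Ratio (LR) = P(T|S) / P(T|¬S)

LR = 0.8071 / 0.2500
   = 3.23

The evidence is 3.23 times more likely if S is true than if S is false.
LR > 1, so observing T raises the odds in favor of S.


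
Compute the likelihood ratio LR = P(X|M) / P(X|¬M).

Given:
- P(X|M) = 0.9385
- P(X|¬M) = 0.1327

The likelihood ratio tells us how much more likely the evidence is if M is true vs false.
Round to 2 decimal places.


Likelihood Ratio (LR) = P(X|M) / P(X|¬M)

LR = 0.9385 / 0.1327
   = 7.07

The evidence is 7.07 times more likely if M is true than if M is false.
Because LR exceeds 1, X is evidence for M.


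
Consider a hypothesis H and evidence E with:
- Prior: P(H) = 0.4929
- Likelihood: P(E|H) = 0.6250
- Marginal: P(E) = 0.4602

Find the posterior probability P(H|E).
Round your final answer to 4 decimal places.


Using Bayes' theorem:

P(H|E) = P(E|H) × P(H) / P(E)
       = 0.6250 × 0.4929 / 0.4602
       = 0.30806250 / 0.4602
       = 0.6694

The evidence strengthens our belief in H.
Prior: 0.4929 → Posterior: 0.6694


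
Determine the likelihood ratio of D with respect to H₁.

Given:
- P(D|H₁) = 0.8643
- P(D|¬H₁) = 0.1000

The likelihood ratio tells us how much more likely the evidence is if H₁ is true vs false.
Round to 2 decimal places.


Likelihood Ratio (LR) = P(D|H₁) / P(D|¬H₁)

LR = 0.8643 / 0.1000
   = 8.64

The evidence is 8.64 times more likely if H₁ is true than if H₁ is false.
Because LR exceeds 1, D is evidence for H₁.


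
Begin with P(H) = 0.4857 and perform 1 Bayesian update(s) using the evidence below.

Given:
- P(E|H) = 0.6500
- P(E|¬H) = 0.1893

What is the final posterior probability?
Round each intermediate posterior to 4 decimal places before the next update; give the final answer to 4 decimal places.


Sequential Bayesian updating:

Initial prior: P(H) = 0.4857

Update 1:
  P(E) = 0.6500 × 0.4857 + 0.1893 × 0.5143 = 0.31570500 + 0.09735699 = 0.41306199
  P(H|E) = 0.31570500 / 0.41306199 = 0.7643

Final posterior: 0.7643


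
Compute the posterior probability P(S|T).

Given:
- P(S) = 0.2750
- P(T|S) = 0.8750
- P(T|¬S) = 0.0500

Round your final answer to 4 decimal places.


Bayes' theorem: P(S|T) = P(T|S) × P(S) / P(T)

Step 1: Calculate P(T) using law of total probability
P(T) = P(T|S)P(S) + P(T|¬S)P(¬S)
     = 0.8750 × 0.2750 + 0.0500 × 0.7250
     = 0.24062500 + 0.03625000
     = 0.27687500

Step 2: Apply Bayes' theorem
P(S|T) = P(T|S) × P(S) / P(T)
       = 0.24062500 / 0.27687500
       = 0.8691


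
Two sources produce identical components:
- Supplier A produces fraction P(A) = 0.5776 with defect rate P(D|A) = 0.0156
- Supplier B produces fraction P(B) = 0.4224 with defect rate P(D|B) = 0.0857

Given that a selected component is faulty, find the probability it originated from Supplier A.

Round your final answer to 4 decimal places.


Let A = from Supplier A, D = faulty

Given:
- P(A) = 0.5776, P(B) = 0.4224
- P(D|A) = 0.0156, P(D|B) = 0.0857

Step 1: Find P(D)
P(D) = P(D|A)P(A) + P(D|B)P(B)
     = 0.0156 × 0.5776 + 0.0857 × 0.4224
     = 0.00901056 + 0.03619968
     = 0.04521024

Step 2: Apply Bayes' theorem
P(A|D) = P(D|A)P(A) / P(D)
       = 0.00901056 / 0.04521024
       = 0.1993


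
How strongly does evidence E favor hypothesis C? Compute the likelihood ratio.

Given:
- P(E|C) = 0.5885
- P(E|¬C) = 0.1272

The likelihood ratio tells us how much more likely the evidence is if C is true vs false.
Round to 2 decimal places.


Likelihood Ratio (LR) = P(E|C) / P(E|¬C)

LR = 0.5885 / 0.1272
   = 4.63

The evidence is 4.63 times more likely if C is true than if C is false.
LR > 1, so observing E raises the odds in favor of C.


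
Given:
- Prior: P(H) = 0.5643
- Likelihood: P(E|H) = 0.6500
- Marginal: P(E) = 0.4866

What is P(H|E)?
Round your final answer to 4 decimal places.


Using Bayes' theorem:

P(H|E) = P(E|H) × P(H) / P(E)
       = 0.6500 × 0.5643 / 0.4866
       = 0.36679500 / 0.4866
       = 0.7538

The evidence strengthens our belief in H.
Prior: 0.5643 → Posterior: 0.7538


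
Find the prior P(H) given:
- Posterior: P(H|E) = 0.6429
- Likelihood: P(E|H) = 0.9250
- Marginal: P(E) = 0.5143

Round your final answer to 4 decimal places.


From Bayes' theorem: P(H|E) = P(E|H) × P(H) / P(E)

Rearranging for P(H):
P(H) = P(H|E) × P(E) / P(E|H)
     = 0.6429 × 0.5143 / 0.9250
     = 0.33064347 / 0.9250
     = 0.3575


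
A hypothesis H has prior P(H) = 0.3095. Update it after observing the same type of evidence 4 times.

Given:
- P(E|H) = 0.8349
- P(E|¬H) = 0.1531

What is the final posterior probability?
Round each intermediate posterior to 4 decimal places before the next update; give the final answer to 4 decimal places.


Sequential Bayesian updating:

Initial prior: P(H) = 0.3095

Update 1:
  P(E) = 0.8349 × 0.3095 + 0.1531 × 0.6905 = 0.25840155 + 0.10571555 = 0.36411710
  P(H|E) = 0.25840155 / 0.36411710 = 0.7097

Update 2:
  P(E) = 0.8349 × 0.7097 + 0.1531 × 0.2903 = 0.59252853 + 0.04444493 = 0.63697346
  P(H|E) = 0.59252853 / 0.63697346 = 0.9302

Update 3:
  P(E) = 0.8349 × 0.9302 + 0.1531 × 0.0698 = 0.77662398 + 0.01068638 = 0.78731036
  P(H|E) = 0.77662398 / 0.78731036 = 0.9864

Update 4:
  P(E) = 0.8349 × 0.9864 + 0.1531 × 0.0136 = 0.82354536 + 0.00208216 = 0.82562752
  P(H|E) = 0.82354536 / 0.82562752 = 0.9975

Final posterior: 0.9975


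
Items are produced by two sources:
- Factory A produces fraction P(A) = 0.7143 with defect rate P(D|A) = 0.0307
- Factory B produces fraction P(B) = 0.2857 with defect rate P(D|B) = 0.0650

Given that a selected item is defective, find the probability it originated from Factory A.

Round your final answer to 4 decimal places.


Let A = from Factory A, D = defective

Given:
- P(A) = 0.7143, P(B) = 0.2857
- P(D|A) = 0.0307, P(D|B) = 0.0650

Step 1: Find P(D)
P(D) = P(D|A)P(A) + P(D|B)P(B)
     = 0.0307 × 0.7143 + 0.0650 × 0.2857
     = 0.02192901 + 0.01857050
     = 0.04049951

Step 2: Apply Bayes' theorem
P(A|D) = P(D|A)P(A) / P(D)
       = 0.02192901 / 0.04049951
       = 0.5415


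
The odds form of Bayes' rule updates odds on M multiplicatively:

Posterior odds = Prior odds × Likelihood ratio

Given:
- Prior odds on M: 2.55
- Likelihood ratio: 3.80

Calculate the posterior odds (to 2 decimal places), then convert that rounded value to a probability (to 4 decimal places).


Step 1: Calculate posterior odds
Posterior odds = Prior odds × LR
               = 2.55 × 3.80
               = 9.69

Step 2: Convert to probability
P(M|E) = Posterior odds / (1 + Posterior odds)
       = 9.69 / (1 + 9.69)
       = 9.69 / 10.69
       = 0.9065

The evidence increased P(M) from 0.7183 to 0.9065.


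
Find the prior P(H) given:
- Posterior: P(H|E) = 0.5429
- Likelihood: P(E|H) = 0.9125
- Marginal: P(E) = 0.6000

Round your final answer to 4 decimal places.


From Bayes' theorem: P(H|E) = P(E|H) × P(H) / P(E)

Rearranging for P(H):
P(H) = P(H|E) × P(E) / P(E|H)
     = 0.5429 × 0.6000 / 0.9125
     = 0.32574000 / 0.9125
     = 0.3570


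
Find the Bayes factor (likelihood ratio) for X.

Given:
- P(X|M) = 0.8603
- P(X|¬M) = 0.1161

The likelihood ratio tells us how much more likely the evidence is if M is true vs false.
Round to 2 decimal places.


Likelihood Ratio (LR) = P(X|M) / P(X|¬M)

LR = 0.8603 / 0.1161
   = 7.41

The evidence is 7.41 times more likely if M is true than if M is false.
Since LR > 1, the evidence supports M over ¬M.


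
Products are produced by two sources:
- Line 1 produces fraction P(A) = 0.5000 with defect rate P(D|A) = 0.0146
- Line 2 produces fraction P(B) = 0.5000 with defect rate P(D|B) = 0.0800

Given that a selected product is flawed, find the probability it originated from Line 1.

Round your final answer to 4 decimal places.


Let A = from Line 1, D = flawed

Given:
- P(A) = 0.5000, P(B) = 0.5000
- P(D|A) = 0.0146, P(D|B) = 0.0800

Step 1: Find P(D)
P(D) = P(D|A)P(A) + P(D|B)P(B)
     = 0.0146 × 0.5000 + 0.0800 × 0.5000
     = 0.00730000 + 0.04000000
     = 0.04730000

Step 2: Apply Bayes' theorem
P(A|D) = P(D|A)P(A) / P(D)
       = 0.00730000 / 0.04730000
       = 0.1543


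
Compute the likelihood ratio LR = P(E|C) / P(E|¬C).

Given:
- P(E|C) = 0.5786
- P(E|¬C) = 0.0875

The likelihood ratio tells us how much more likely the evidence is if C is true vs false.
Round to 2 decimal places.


Likelihood Ratio (LR) = P(E|C) / P(E|¬C)

LR = 0.5786 / 0.0875
   = 6.61

The evidence is 6.61 times more likely if C is true than if C is false.
Since LR > 1, the evidence supports C over ¬C.


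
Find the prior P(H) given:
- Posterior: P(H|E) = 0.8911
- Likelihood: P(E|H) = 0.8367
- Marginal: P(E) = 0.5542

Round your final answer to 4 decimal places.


From Bayes' theorem: P(H|E) = P(E|H) × P(H) / P(E)

Rearranging for P(H):
P(H) = P(H|E) × P(E) / P(E|H)
     = 0.8911 × 0.5542 / 0.8367
     = 0.49384762 / 0.8367
     = 0.5902


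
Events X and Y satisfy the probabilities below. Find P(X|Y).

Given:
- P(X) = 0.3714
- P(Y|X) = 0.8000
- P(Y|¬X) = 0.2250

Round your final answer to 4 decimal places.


Bayes' theorem: P(X|Y) = P(Y|X) × P(X) / P(Y)

Step 1: Calculate P(Y) using law of total probability
P(Y) = P(Y|X)P(X) + P(Y|¬X)P(¬X)
     = 0.8000 × 0.3714 + 0.2250 × 0.6286
     = 0.29712000 + 0.14143500
     = 0.43855500

Step 2: Apply Bayes' theorem
P(X|Y) = P(Y|X) × P(X) / P(Y)
       = 0.29712000 / 0.43855500
       = 0.6775


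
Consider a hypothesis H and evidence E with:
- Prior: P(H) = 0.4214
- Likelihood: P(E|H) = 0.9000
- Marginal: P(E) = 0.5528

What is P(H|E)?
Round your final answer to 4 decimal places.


Using Bayes' theorem:

P(H|E) = P(E|H) × P(H) / P(E)
       = 0.9000 × 0.4214 / 0.5528
       = 0.37926000 / 0.5528
       = 0.6861

The evidence strengthens our belief in H.
Prior: 0.4214 → Posterior: 0.6861


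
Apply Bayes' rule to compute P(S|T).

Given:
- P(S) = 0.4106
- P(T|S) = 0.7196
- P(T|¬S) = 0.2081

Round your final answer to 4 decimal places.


Bayes' theorem: P(S|T) = P(T|S) × P(S) / P(T)

Step 1: Calculate P(T) using law of total probability
P(T) = P(T|S)P(S) + P(T|¬S)P(¬S)
     = 0.7196 × 0.4106 + 0.2081 × 0.5894
     = 0.29546776 + 0.12265414
     = 0.41812190

Step 2: Apply Bayes' theorem
P(S|T) = P(T|S) × P(S) / P(T)
       = 0.29546776 / 0.41812190
       = 0.7067


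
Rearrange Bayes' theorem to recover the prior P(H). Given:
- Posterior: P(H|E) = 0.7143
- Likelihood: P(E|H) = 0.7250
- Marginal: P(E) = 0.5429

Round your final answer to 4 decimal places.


From Bayes' theorem: P(H|E) = P(E|H) × P(H) / P(E)

Rearranging for P(H):
P(H) = P(H|E) × P(E) / P(E|H)
     = 0.7143 × 0.5429 / 0.7250
     = 0.38779347 / 0.7250
     = 0.5349


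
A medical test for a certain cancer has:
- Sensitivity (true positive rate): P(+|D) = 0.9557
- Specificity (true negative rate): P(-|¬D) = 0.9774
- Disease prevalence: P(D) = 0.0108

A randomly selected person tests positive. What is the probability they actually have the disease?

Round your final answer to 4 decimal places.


Let D = has disease, + = positive test

Given:
- P(D) = 0.0108 (prevalence)
- P(+|D) = 0.9557 (sensitivity)
- P(-|¬D) = 0.9774 (specificity)
- P(+|¬D) = 0.0226 (false positive rate = 1 - specificity)

Step 1: Find P(+)
P(+) = P(+|D)P(D) + P(+|¬D)P(¬D)
     = 0.9557 × 0.0108 + 0.0226 × 0.9892
     = 0.01032156 + 0.02235592
     = 0.03267748

Step 2: Apply Bayes' theorem for P(D|+)
P(D|+) = P(+|D)P(D) / P(+)
       = 0.01032156 / 0.03267748
       = 0.3159


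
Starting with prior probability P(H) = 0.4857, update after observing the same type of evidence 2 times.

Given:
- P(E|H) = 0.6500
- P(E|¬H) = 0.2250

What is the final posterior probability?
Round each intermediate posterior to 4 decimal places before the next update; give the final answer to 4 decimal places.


Sequential Bayesian updating:

Initial prior: P(H) = 0.4857

Update 1:
  P(E) = 0.6500 × 0.4857 + 0.2250 × 0.5143 = 0.31570500 + 0.11571750 = 0.43142250
  P(H|E) = 0.31570500 / 0.43142250 = 0.7318

Update 2:
  P(E) = 0.6500 × 0.7318 + 0.2250 × 0.2682 = 0.47567000 + 0.06034500 = 0.53601500
  P(H|E) = 0.47567000 / 0.53601500 = 0.8874

Final posterior: 0.8874


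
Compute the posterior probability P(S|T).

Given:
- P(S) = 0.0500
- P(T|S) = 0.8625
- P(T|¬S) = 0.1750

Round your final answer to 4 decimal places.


Bayes' theorem: P(S|T) = P(T|S) × P(S) / P(T)

Step 1: Calculate P(T) using law of total probability
P(T) = P(T|S)P(S) + P(T|¬S)P(¬S)
     = 0.8625 × 0.0500 + 0.1750 × 0.9500
     = 0.04312500 + 0.16625000
     = 0.20937500

Step 2: Apply Bayes' theorem
P(S|T) = P(T|S) × P(S) / P(T)
       = 0.04312500 / 0.20937500
       = 0.2060


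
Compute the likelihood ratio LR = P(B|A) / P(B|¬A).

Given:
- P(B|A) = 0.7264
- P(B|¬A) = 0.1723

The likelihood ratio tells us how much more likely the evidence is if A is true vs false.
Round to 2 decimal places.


Likelihood Ratio (LR) = P(B|A) / P(B|¬A)

LR = 0.7264 / 0.1723
   = 4.22

The evidence is 4.22 times more likely if A is true than if A is false.
Because LR exceeds 1, B is evidence for A.


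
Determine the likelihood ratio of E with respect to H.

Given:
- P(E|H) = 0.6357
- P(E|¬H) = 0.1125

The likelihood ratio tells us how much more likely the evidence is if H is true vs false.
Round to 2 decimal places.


Likelihood Ratio (LR) = P(E|H) / P(E|¬H)

LR = 0.6357 / 0.1125
   = 5.65

The evidence is 5.65 times more likely if H is true than if H is false.
Because LR exceeds 1, E is evidence for H.


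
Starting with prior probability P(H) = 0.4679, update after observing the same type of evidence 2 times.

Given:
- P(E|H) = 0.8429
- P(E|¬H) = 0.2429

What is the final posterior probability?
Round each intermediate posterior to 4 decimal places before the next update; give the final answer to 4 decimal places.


Sequential Bayesian updating:

Initial prior: P(H) = 0.4679

Update 1:
  P(E) = 0.8429 × 0.4679 + 0.2429 × 0.5321 = 0.39439291 + 0.12924709 = 0.52364000
  P(H|E) = 0.39439291 / 0.52364000 = 0.7532

Update 2:
  P(E) = 0.8429 × 0.7532 + 0.2429 × 0.2468 = 0.63487228 + 0.05994772 = 0.69482000
  P(H|E) = 0.63487228 / 0.69482000 = 0.9137

Final posterior: 0.9137


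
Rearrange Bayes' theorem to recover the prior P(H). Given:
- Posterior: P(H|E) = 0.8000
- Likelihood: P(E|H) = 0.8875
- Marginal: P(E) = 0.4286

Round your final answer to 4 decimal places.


From Bayes' theorem: P(H|E) = P(E|H) × P(H) / P(E)

Rearranging for P(H):
P(H) = P(H|E) × P(E) / P(E|H)
     = 0.8000 × 0.4286 / 0.8875
     = 0.34288000 / 0.8875
     = 0.3863


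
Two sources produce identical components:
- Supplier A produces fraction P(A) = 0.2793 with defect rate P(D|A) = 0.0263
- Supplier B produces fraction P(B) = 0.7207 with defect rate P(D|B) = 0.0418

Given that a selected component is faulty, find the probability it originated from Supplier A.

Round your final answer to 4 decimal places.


Let A = from Supplier A, D = faulty

Given:
- P(A) = 0.2793, P(B) = 0.7207
- P(D|A) = 0.0263, P(D|B) = 0.0418

Step 1: Find P(D)
P(D) = P(D|A)P(A) + P(D|B)P(B)
     = 0.0263 × 0.2793 + 0.0418 × 0.7207
     = 0.00734559 + 0.03012526
     = 0.03747085

Step 2: Apply Bayes' theorem
P(A|D) = P(D|A)P(A) / P(D)
       = 0.00734559 / 0.03747085
       = 0.1960
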